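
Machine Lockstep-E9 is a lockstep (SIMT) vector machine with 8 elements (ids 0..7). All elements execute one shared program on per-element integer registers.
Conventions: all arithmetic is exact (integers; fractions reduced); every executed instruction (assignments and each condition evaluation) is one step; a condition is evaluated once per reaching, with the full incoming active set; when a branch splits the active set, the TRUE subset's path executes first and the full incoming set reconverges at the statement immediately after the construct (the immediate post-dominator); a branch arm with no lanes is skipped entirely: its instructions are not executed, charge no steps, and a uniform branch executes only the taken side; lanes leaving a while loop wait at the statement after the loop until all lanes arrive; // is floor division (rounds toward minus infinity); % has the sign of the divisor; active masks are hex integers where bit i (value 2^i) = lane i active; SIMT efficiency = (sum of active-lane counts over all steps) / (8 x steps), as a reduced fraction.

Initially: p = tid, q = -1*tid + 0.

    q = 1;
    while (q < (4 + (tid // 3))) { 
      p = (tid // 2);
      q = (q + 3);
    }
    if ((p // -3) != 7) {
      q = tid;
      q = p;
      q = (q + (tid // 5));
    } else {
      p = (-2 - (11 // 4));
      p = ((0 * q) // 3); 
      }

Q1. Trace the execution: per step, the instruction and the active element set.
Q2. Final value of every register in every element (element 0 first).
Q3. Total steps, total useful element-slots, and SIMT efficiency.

step 0: q <- 1                       0xff
step 1: eval (q < (4 + (tid // 3)))  0xff
step 2: p <- (tid // 2)              0xff
step 3: q <- (q + 3)                 0xff
step 4: eval (q < (4 + (tid // 3)))  0xff
step 5: p <- (tid // 2)              0xf8
step 6: q <- (q + 3)                 0xf8
step 7: eval (q < (4 + (tid // 3)))  0xf8
step 8: eval ((p // -3) != 7)        0xff
step 9: q <- tid                     0xff
step 10: q <- p                       0xff
step 11: q <- (q + (tid // 5))        0xff

Answer: 12 steps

p: 0,0,1,1,2,2,3,3
q: 0,0,1,1,2,3,4,4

steps = 12; useful = 87; efficiency = 87/96 = 29/32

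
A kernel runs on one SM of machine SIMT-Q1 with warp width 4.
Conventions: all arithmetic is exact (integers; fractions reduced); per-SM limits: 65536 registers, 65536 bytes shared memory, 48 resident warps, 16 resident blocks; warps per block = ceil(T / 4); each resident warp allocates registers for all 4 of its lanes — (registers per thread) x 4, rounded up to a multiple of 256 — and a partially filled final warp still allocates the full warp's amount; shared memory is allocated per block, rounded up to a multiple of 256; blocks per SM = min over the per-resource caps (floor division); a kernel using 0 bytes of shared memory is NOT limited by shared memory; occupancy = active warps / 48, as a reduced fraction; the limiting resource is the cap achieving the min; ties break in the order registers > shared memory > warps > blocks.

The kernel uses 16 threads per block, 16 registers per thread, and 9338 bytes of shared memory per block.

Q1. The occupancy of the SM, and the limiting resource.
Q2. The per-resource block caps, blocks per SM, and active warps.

Answer: occupancy 1/2, limited by shared memory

registers: 64 blocks
shared memory: 6 blocks
warps: 12 blocks
blocks: 16 blocks

Answer: 6 blocks, 24 active warps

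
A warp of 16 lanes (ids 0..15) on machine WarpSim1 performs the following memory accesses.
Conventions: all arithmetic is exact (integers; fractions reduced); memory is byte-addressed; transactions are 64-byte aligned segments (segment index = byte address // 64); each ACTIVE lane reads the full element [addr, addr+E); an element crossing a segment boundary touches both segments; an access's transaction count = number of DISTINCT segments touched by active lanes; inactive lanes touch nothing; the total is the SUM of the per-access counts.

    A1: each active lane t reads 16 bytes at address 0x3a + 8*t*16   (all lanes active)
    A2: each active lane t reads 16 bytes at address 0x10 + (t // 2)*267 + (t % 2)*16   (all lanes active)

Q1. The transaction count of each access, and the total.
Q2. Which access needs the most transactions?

A1: 32 transactions
A2: 11 transactions

Answer: 32,11; total 43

Answer: A1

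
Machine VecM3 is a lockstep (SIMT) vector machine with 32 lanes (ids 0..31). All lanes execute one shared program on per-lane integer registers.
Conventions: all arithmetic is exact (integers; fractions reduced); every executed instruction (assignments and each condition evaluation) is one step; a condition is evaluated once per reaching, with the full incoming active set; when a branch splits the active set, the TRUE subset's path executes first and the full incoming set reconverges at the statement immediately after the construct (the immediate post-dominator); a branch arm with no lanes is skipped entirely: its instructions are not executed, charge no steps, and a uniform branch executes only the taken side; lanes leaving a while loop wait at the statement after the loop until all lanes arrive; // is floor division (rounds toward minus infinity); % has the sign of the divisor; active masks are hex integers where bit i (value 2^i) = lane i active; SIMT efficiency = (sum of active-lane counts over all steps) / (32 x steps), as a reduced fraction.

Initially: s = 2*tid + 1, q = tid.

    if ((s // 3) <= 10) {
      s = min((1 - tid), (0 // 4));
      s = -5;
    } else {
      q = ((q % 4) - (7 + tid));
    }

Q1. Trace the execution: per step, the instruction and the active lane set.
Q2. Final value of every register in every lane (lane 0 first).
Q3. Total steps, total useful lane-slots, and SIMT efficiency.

step 0: eval ((s // 3) <= 10)        0xffffffff
step 1: s <- min((1 - tid), (0 // 4)) 0x0000ffff
step 2: s <- -5                      0x0000ffff
step 3: q <- ((q % 4) - (7 + tid))   0xffff0000

Answer: 4 steps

s: -5,-5,-5,-5,-5,-5,-5,-5,-5,-5,-5,-5,-5,-5,-5,-5,33,35,37,39,41,43,45,47,49,51,53,55,57,59,61,63
q: 0,1,2,3,4,5,6,7,8,9,10,11,12,13,14,15,-23,-23,-23,-23,-27,-27,-27,-27,-31,-31,-31,-31,-35,-35,-35,-35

steps = 4; useful = 80; efficiency = 80/128 = 5/8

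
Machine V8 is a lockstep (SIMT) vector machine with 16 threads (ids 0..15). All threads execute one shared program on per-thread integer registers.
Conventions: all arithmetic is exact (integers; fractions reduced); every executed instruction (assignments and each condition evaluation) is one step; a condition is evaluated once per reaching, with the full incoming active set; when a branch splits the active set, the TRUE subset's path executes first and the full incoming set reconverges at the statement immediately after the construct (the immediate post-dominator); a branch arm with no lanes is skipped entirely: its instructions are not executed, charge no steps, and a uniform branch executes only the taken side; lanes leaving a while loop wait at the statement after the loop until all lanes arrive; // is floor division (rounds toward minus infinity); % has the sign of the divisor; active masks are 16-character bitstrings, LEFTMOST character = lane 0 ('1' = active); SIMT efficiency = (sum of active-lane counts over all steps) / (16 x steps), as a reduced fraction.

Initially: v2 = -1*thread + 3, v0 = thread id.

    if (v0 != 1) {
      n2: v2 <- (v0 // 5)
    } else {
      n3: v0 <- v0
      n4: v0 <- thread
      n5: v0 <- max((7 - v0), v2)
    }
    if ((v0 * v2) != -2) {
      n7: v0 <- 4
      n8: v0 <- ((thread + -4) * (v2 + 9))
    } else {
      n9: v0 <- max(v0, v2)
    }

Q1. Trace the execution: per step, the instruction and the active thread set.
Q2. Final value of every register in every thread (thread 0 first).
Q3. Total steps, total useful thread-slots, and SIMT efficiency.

step 0: eval (v0 != 1)               1111111111111111
step 1: v2 <- (v0 // 5)              1011111111111111
step 2: v0 <- v0                     0100000000000000
step 3: v0 <- thread                 0100000000000000
step 4: v0 <- max((7 - v0), v2)      0100000000000000
step 5: eval ((v0 * v2) != -2)       1111111111111111
step 6: v0 <- 4                      1111111111111111
step 7: v0 <- ((thread + -4) * (v2 + 9)) 1111111111111111

Answer: 8 steps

v2: 0,2,0,0,0,1,1,1,1,1,2,2,2,2,2,3
v0: -36,-33,-18,-9,0,10,20,30,40,50,66,77,88,99,110,132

steps = 8; useful = 82; efficiency = 82/128 = 41/64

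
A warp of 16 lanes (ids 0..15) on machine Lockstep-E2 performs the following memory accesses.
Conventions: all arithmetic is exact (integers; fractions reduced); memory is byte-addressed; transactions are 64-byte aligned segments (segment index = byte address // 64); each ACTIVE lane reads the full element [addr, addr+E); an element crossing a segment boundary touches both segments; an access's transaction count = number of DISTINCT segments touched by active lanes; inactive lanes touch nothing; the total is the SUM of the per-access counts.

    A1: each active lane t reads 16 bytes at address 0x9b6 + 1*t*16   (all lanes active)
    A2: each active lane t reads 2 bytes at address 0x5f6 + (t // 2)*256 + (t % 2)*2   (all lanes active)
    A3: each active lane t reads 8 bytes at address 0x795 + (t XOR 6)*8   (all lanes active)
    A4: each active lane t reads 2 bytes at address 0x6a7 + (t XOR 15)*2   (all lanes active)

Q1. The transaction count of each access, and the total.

A1: 5 transactions
A2: 8 transactions
A3: 3 transactions
A4: 2 transactions

Answer: 5,8,3,2; total 18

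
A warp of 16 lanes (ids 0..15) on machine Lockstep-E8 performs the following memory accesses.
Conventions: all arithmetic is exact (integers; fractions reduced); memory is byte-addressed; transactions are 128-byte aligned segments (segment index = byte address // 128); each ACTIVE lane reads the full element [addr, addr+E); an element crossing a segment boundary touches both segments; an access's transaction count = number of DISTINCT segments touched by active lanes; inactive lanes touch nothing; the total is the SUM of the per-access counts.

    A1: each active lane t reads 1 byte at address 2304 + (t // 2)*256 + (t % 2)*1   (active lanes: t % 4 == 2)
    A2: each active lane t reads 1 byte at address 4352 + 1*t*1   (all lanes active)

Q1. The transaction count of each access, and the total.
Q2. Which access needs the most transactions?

A1: 4 transactions
A2: 1 transaction

Answer: 4,1; total 5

Answer: A1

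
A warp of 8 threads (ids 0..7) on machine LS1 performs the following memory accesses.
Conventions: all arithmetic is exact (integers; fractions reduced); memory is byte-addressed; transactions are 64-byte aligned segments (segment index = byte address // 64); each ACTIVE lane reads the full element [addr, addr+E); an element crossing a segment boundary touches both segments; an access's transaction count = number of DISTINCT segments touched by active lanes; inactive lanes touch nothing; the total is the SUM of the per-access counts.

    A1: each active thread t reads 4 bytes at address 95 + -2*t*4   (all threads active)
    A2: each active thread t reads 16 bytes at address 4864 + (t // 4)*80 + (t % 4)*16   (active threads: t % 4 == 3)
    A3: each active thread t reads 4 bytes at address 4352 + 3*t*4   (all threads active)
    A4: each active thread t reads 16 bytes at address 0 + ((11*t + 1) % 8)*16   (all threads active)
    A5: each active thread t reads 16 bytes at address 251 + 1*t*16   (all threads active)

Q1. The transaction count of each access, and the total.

A1: 2 transactions
A2: 2 transactions
A3: 2 transactions
A4: 2 transactions
A5: 3 transactions

Answer: 2,2,2,2,3; total 11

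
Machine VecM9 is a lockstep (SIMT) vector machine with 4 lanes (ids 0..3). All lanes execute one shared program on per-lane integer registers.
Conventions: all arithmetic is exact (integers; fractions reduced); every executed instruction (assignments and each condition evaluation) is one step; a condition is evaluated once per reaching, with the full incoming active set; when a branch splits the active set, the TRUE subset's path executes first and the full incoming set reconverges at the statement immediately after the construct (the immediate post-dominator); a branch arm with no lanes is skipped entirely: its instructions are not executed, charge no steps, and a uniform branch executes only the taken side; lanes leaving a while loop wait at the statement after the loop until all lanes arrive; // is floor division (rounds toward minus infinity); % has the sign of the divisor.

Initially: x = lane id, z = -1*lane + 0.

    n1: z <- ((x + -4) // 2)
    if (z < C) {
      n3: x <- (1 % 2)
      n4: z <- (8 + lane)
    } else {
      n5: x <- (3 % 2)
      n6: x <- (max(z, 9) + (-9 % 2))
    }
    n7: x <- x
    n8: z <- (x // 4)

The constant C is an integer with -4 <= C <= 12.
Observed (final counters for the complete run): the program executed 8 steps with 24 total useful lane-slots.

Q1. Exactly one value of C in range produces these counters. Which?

Answer: C = -1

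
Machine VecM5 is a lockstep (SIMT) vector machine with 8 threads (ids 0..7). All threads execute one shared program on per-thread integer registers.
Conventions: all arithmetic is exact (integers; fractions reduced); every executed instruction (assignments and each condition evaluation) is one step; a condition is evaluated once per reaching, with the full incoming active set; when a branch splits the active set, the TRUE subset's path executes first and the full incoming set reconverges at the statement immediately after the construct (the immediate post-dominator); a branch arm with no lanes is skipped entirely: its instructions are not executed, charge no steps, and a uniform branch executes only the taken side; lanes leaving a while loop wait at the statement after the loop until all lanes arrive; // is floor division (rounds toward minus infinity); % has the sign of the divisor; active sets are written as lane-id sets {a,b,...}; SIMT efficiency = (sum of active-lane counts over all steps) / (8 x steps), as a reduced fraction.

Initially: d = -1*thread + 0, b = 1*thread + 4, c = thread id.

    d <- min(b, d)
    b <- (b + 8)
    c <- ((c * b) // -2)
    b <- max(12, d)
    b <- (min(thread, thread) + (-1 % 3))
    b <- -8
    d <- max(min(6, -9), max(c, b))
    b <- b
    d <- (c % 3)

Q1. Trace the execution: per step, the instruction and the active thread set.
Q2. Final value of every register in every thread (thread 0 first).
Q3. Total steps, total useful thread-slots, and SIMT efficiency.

step 0: d <- min(b, d)               {0,1,2,3,4,5,6,7}
step 1: b <- (b + 8)                 {0,1,2,3,4,5,6,7}
step 2: c <- ((c * b) // -2)         {0,1,2,3,4,5,6,7}
step 3: b <- max(12, d)              {0,1,2,3,4,5,6,7}
step 4: b <- (min(thread, thread) + (-1 % 3)) {0,1,2,3,4,5,6,7}
step 5: b <- -8                      {0,1,2,3,4,5,6,7}
step 6: d <- max(min(6, -9), max(c, b)) {0,1,2,3,4,5,6,7}
step 7: b <- b                       {0,1,2,3,4,5,6,7}
step 8: d <- (c % 3)                 {0,1,2,3,4,5,6,7}

Answer: 9 steps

d: 0,2,1,1,1,2,0,2
b: -8,-8,-8,-8,-8,-8,-8,-8
c: 0,-7,-14,-23,-32,-43,-54,-67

steps = 9; useful = 72; efficiency = 72/72 = 1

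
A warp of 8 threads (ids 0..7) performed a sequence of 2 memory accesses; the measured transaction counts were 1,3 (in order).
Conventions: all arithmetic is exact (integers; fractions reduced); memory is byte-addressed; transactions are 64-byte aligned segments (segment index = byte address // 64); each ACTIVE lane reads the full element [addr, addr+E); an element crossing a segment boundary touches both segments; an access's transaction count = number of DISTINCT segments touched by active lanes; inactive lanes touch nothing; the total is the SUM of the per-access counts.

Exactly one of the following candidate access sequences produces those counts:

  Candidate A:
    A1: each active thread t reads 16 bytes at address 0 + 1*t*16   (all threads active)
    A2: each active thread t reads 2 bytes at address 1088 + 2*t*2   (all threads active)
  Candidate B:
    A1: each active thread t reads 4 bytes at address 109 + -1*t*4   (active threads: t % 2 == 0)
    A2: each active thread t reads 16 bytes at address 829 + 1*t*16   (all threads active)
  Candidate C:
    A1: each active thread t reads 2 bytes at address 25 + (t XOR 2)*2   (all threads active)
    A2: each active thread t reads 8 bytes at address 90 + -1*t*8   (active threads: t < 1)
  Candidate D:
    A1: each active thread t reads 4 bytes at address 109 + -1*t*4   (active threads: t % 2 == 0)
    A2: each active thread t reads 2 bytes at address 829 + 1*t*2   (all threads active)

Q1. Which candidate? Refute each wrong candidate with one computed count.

A: A1 gives 2 transactions, not 1
C: A2 gives 1 transaction, not 3
D: A2 gives 2 transactions, not 3
B: all counts match (1,3)

Answer: B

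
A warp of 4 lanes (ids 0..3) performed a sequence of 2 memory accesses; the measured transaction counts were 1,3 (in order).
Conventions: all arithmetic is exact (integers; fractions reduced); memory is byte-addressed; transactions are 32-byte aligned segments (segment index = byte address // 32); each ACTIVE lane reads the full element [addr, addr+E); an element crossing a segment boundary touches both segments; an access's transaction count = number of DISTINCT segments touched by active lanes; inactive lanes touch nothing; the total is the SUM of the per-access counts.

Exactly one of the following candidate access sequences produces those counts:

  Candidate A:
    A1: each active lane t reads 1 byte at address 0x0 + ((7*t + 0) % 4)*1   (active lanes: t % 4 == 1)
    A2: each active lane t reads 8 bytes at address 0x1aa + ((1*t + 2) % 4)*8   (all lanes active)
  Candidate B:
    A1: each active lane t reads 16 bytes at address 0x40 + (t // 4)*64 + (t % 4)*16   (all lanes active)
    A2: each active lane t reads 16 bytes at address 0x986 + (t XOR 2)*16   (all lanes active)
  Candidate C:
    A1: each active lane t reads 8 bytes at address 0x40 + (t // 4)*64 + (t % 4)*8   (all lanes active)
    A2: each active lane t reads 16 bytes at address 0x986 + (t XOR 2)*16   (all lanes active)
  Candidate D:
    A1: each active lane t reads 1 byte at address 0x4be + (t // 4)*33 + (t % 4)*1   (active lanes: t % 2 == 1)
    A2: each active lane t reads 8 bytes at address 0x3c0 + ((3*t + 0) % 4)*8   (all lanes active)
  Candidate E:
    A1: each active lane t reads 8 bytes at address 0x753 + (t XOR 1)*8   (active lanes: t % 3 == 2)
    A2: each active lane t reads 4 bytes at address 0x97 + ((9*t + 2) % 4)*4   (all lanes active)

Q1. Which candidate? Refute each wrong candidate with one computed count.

A: A2 gives 2 transactions, not 3
B: A1 gives 2 transactions, not 1
D: A1 gives 2 transactions, not 1
E: A2 gives 2 transactions, not 3
C: all counts match (1,3)

Answer: C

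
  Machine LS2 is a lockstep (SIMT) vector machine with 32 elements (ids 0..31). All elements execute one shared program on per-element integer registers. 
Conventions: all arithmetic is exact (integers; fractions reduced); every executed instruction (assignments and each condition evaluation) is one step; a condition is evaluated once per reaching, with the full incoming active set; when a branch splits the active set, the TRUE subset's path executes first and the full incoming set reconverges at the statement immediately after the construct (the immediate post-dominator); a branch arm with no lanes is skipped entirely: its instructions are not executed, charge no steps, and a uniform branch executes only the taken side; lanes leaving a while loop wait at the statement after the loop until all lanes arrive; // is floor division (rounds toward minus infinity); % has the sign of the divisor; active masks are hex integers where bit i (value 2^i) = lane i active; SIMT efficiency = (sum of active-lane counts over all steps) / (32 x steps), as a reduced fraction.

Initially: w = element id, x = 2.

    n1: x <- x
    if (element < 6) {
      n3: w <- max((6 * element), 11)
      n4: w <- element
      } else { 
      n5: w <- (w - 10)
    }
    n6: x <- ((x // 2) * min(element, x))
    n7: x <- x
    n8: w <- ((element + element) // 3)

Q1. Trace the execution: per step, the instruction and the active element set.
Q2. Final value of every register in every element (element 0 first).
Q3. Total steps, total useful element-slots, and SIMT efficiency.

step 0: x <- x                       0xffffffff
step 1: eval (element < 6)           0xffffffff
step 2: w <- max((6 * element), 11)  0x0000003f
step 3: w <- element                 0x0000003f
step 4: w <- (w - 10)                0xffffffc0
step 5: x <- ((x // 2) * min(element, x)) 0xffffffff
step 6: x <- x                       0xffffffff
step 7: w <- ((element + element) // 3) 0xffffffff

Answer: 8 steps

w: 0,0,1,2,2,3,4,4,5,6,6,7,8,8,9,10,10,11,12,12,13,14,14,15,16,16,17,18,18,19,20,20
x: 0,1,2,2,2,2,2,2,2,2,2,2,2,2,2,2,2,2,2,2,2,2,2,2,2,2,2,2,2,2,2,2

steps = 8; useful = 198; efficiency = 198/256 = 99/128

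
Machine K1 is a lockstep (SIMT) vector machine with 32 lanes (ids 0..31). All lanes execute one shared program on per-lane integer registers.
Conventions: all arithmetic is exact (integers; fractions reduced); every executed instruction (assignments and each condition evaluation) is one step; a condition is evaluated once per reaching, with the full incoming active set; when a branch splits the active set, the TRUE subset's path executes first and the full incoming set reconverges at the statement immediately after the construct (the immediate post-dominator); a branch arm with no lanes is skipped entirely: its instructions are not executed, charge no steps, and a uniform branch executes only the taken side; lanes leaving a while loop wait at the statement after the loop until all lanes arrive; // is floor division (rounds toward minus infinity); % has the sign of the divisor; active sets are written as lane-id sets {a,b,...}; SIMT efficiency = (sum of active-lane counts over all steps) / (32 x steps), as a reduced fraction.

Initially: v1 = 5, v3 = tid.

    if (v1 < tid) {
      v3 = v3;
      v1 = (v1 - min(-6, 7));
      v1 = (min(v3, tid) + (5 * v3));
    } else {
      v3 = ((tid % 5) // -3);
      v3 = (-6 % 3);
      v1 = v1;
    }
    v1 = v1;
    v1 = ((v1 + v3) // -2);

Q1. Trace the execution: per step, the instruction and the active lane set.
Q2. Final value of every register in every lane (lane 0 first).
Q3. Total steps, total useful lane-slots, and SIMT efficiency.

step 0: eval (v1 < tid)              {0,1,2,3,4,5,6,7,8,9,10,11,12,13,14,15,16,17,18,19,20,21,22,23,24,25,26,27,28,29,30,31}
step 1: v3 <- v3                     {6,7,8,9,10,11,12,13,14,15,16,17,18,19,20,21,22,23,24,25,26,27,28,29,30,31}
step 2: v1 <- (v1 - min(-6, 7))      {6,7,8,9,10,11,12,13,14,15,16,17,18,19,20,21,22,23,24,25,26,27,28,29,30,31}
step 3: v1 <- (min(v3, tid) + (5 * v3)) {6,7,8,9,10,11,12,13,14,15,16,17,18,19,20,21,22,23,24,25,26,27,28,29,30,31}
step 4: v3 <- ((tid % 5) // -3)      {0,1,2,3,4,5}
step 5: v3 <- (-6 % 3)               {0,1,2,3,4,5}
step 6: v1 <- v1                     {0,1,2,3,4,5}
step 7: v1 <- v1                     {0,1,2,3,4,5,6,7,8,9,10,11,12,13,14,15,16,17,18,19,20,21,22,23,24,25,26,27,28,29,30,31}
step 8: v1 <- ((v1 + v3) // -2)      {0,1,2,3,4,5,6,7,8,9,10,11,12,13,14,15,16,17,18,19,20,21,22,23,24,25,26,27,28,29,30,31}

Answer: 9 steps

v1: -3,-3,-3,-3,-3,-3,-21,-25,-28,-32,-35,-39,-42,-46,-49,-53,-56,-60,-63,-67,-70,-74,-77,-81,-84,-88,-91,-95,-98,-102,-105,-109
v3: 0,0,0,0,0,0,6,7,8,9,10,11,12,13,14,15,16,17,18,19,20,21,22,23,24,25,26,27,28,29,30,31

steps = 9; useful = 192; efficiency = 192/288 = 2/3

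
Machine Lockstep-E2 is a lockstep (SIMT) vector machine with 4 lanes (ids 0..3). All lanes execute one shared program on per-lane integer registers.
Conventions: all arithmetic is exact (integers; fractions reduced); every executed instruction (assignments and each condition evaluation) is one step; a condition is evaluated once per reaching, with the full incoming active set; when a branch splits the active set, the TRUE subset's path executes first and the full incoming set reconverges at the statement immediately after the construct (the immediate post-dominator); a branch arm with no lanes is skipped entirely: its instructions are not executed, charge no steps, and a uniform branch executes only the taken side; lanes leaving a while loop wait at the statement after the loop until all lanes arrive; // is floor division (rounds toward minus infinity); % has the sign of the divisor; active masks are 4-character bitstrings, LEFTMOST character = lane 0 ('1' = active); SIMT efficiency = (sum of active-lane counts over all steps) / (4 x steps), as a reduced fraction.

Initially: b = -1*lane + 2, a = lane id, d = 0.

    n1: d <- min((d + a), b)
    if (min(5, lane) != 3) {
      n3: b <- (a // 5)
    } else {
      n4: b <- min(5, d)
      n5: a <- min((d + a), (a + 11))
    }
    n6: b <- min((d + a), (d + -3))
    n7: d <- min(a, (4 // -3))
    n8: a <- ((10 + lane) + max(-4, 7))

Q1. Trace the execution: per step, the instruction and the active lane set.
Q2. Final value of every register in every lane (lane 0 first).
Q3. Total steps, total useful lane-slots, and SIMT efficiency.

step 0: d <- min((d + a), b)         1111
step 1: eval (min(5, lane) != 3)     1111
step 2: b <- (a // 5)                1110
step 3: b <- min(5, d)               0001
step 4: a <- min((d + a), (a + 11))  0001
step 5: b <- min((d + a), (d + -3))  1111
step 6: d <- min(a, (4 // -3))       1111
step 7: a <- ((10 + lane) + max(-4, 7)) 1111

Answer: 8 steps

b: -3,-2,-3,-4
a: 17,18,19,20
d: -2,-2,-2,-2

steps = 8; useful = 25; efficiency = 25/32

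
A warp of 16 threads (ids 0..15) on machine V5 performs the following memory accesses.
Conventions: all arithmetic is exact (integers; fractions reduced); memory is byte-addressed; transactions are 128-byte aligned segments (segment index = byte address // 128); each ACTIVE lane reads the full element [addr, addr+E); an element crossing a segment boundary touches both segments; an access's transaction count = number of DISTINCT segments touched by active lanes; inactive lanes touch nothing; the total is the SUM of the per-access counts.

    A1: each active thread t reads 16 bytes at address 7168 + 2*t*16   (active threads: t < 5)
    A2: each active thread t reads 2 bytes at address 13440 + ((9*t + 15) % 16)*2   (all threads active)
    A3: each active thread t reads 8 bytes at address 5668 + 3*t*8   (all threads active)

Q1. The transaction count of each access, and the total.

A1: 2 transactions
A2: 1 transaction
A3: 4 transactions

Answer: 2,1,4; total 7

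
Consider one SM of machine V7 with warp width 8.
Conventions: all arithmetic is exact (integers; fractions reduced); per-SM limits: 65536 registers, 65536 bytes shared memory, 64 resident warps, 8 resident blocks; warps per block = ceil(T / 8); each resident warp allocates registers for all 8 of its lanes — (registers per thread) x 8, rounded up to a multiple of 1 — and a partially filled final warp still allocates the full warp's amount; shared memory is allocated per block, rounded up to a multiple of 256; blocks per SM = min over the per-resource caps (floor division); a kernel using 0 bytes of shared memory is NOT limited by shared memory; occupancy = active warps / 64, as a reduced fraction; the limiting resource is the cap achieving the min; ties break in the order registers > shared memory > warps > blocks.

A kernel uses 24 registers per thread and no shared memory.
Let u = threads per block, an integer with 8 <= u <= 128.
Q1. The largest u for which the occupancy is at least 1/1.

Answer: u = 128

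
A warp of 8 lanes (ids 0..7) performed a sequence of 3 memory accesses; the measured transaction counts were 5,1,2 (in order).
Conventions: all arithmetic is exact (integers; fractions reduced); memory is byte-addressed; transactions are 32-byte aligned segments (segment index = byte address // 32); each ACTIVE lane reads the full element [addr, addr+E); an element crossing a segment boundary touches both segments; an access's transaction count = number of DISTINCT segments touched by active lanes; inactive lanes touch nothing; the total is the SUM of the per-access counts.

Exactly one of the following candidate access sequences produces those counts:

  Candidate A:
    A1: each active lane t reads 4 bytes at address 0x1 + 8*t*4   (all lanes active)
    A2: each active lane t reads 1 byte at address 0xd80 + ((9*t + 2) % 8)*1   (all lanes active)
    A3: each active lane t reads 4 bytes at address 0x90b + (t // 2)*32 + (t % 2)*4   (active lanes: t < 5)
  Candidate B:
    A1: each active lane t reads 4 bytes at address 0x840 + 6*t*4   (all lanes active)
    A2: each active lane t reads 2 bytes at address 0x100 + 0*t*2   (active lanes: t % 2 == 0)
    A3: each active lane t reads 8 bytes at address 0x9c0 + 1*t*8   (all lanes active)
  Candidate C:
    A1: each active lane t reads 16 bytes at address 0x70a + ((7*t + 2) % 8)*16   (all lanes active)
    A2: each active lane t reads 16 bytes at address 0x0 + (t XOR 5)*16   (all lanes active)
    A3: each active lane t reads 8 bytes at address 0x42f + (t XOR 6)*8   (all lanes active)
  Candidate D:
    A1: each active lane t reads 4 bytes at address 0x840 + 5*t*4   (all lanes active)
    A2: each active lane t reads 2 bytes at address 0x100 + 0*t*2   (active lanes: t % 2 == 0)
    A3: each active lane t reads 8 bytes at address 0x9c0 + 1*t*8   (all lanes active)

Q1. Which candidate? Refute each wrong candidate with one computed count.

A: A1 gives 8 transactions, not 5
B: A1 gives 6 transactions, not 5
C: A2 gives 4 transactions, not 1
D: all counts match (5,1,2)

Answer: D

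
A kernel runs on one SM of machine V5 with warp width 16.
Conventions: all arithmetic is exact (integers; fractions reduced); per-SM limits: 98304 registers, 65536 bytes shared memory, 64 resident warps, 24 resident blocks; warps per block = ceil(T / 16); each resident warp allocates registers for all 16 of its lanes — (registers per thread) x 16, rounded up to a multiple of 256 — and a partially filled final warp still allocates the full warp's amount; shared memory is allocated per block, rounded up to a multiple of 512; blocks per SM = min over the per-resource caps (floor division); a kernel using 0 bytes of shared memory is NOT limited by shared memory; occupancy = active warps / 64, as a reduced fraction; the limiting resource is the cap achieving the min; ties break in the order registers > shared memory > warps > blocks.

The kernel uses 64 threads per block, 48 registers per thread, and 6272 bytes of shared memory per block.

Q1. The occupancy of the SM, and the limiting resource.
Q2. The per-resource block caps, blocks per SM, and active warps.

Answer: occupancy 9/16, limited by shared memory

registers: 32 blocks
shared memory: 9 blocks
warps: 16 blocks
blocks: 24 blocks

Answer: 9 blocks, 36 active warps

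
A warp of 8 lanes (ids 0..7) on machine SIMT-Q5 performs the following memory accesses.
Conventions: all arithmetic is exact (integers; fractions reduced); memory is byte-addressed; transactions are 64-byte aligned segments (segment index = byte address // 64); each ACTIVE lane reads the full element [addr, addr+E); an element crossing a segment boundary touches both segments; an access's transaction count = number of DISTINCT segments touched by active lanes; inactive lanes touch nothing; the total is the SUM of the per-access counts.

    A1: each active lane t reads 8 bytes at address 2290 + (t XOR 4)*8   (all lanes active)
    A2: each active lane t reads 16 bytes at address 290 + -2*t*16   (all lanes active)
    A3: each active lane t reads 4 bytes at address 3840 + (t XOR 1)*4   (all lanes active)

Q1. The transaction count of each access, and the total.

A1: 2 transactions
A2: 4 transactions
A3: 1 transaction

Answer: 2,4,1; total 7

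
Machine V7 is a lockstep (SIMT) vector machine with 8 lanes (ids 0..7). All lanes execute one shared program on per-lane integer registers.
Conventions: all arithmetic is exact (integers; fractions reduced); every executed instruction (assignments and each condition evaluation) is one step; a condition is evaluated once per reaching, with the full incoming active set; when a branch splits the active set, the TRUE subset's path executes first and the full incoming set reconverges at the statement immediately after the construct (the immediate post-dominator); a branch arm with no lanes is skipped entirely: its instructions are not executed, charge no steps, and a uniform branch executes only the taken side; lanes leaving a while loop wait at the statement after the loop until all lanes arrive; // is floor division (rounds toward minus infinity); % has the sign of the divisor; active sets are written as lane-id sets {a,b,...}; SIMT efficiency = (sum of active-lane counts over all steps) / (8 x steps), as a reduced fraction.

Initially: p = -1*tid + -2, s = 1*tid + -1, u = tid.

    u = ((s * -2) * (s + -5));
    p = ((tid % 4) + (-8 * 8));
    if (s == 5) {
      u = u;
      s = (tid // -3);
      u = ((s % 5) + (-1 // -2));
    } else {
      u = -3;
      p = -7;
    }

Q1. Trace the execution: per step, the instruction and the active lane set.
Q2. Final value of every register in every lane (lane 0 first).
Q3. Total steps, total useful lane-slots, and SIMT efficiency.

step 0: u <- ((s * -2) * (s + -5))   {0,1,2,3,4,5,6,7}
step 1: p <- ((tid % 4) + (-8 * 8))  {0,1,2,3,4,5,6,7}
step 2: eval (s == 5)                {0,1,2,3,4,5,6,7}
step 3: u <- u                       {6}
step 4: s <- (tid // -3)             {6}
step 5: u <- ((s % 5) + (-1 // -2))  {6}
step 6: u <- -3                      {0,1,2,3,4,5,7}
step 7: p <- -7                      {0,1,2,3,4,5,7}

Answer: 8 steps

p: -7,-7,-7,-7,-7,-7,-62,-7
s: -1,0,1,2,3,4,-2,6
u: -3,-3,-3,-3,-3,-3,3,-3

steps = 8; useful = 41; efficiency = 41/64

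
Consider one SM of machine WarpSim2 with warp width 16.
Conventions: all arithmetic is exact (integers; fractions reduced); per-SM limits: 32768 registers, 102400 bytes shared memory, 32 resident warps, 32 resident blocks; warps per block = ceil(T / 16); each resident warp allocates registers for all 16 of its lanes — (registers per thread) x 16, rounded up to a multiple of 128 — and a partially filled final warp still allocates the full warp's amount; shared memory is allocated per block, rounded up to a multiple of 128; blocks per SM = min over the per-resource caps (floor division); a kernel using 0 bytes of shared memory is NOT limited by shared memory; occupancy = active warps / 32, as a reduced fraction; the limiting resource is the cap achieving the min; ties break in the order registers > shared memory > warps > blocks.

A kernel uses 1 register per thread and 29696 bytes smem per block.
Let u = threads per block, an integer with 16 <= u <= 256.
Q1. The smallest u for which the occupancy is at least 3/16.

Answer: u = 17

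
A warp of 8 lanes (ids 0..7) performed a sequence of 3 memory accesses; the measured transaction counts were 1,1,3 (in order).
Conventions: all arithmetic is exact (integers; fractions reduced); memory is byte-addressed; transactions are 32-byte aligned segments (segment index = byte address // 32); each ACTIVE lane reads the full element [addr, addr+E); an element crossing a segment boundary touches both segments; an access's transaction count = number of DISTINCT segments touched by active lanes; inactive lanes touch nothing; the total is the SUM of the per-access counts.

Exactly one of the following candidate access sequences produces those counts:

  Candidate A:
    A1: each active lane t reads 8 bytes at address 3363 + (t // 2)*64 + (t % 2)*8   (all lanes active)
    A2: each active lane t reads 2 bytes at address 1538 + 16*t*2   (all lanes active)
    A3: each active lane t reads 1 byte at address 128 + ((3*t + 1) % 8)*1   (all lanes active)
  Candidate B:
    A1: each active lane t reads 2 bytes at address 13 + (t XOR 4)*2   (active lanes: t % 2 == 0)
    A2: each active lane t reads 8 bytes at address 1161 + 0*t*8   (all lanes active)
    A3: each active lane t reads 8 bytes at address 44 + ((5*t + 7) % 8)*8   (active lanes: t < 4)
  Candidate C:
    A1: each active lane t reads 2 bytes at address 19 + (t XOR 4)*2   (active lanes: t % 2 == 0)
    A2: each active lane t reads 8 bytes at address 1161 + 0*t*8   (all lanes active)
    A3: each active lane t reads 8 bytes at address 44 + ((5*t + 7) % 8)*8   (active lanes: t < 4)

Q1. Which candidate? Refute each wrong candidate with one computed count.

A: A1 gives 4 transactions, not 1
C: A1 gives 2 transactions, not 1
B: all counts match (1,1,3)

Answer: B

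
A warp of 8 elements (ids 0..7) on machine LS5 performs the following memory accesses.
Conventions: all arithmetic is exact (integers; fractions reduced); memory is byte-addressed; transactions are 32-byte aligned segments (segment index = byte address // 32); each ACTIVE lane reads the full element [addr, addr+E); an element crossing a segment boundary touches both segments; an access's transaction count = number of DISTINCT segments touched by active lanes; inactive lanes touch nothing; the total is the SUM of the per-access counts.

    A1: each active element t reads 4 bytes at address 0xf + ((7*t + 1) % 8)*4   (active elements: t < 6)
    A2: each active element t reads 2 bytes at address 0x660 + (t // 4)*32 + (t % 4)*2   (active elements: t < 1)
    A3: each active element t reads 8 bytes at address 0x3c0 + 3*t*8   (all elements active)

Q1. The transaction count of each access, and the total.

A1: 2 transactions
A2: 1 transaction
A3: 6 transactions

Answer: 2,1,6; total 9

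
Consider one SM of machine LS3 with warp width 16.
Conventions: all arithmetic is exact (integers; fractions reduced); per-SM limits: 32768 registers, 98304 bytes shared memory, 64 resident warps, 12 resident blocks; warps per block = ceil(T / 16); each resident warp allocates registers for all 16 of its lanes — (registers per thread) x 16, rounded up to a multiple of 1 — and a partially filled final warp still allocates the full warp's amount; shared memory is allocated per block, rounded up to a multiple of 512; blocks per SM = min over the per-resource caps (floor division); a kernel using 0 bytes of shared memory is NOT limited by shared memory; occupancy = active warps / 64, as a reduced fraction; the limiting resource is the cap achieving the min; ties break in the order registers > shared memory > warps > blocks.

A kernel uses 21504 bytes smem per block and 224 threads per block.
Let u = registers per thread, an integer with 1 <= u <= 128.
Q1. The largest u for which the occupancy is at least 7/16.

Answer: u = 73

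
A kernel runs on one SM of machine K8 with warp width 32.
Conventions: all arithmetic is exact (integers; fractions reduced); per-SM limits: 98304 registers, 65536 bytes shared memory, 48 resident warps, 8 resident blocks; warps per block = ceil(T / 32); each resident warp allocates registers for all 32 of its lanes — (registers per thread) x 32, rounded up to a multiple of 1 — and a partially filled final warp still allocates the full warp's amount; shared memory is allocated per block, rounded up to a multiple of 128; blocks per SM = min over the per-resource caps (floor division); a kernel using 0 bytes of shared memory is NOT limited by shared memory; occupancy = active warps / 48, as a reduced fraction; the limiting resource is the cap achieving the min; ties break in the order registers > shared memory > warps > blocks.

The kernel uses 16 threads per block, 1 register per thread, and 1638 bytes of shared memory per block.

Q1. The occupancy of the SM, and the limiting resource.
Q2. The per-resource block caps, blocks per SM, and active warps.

Answer: occupancy 1/6, limited by blocks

registers: 3072 blocks
shared memory: 39 blocks
warps: 48 blocks
blocks: 8 blocks

Answer: 8 blocks, 8 active warps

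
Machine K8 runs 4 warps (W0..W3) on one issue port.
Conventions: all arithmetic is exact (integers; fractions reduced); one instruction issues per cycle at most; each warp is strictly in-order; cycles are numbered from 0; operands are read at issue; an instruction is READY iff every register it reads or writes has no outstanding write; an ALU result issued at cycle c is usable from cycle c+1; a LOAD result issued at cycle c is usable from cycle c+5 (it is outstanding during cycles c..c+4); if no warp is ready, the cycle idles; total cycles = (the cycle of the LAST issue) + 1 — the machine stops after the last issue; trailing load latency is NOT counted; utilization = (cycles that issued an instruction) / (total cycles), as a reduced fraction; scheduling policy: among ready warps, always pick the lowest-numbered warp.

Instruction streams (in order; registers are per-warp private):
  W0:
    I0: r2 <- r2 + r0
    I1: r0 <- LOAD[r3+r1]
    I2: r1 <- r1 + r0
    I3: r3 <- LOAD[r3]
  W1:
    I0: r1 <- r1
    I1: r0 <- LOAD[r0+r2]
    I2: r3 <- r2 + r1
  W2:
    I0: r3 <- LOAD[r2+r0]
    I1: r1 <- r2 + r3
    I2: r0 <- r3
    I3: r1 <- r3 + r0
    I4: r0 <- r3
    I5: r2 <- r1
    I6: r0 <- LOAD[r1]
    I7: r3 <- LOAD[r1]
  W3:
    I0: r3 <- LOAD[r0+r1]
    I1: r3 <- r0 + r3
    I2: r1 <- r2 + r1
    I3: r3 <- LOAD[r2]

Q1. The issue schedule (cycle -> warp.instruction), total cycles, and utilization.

cycle 0: W0.I0
cycle 1: W0.I1
cycle 2: W1.I0
cycle 3: W1.I1
cycle 4: W1.I2
cycle 5: W2.I0
cycle 6: W0.I2
cycle 7: W0.I3
cycle 8: W3.I0
cycle 9: idle
cycle 10: W2.I1
cycle 11: W2.I2
cycle 12: W2.I3
cycle 13: W2.I4
cycle 14: W2.I5
cycle 15: W2.I6
cycle 16: W2.I7
cycle 17: W3.I1
cycle 18: W3.I2
cycle 19: W3.I3

Answer: 20 cycles, utilization 19/20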